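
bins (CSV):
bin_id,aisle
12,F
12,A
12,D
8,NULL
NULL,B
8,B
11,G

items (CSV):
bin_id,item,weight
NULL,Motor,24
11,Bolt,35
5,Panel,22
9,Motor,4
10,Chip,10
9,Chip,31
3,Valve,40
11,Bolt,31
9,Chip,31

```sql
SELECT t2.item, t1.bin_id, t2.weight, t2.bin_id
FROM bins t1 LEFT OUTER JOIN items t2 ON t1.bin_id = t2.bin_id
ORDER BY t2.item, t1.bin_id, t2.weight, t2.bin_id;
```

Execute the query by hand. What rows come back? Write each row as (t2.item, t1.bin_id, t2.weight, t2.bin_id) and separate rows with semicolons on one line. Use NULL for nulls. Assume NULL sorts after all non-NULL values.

(Bolt, 11, 31, 11); (Bolt, 11, 35, 11); (NULL, 8, NULL, NULL); (NULL, 8, NULL, NULL); (NULL, 12, NULL, NULL); (NULL, 12, NULL, NULL); (NULL, 12, NULL, NULL); (NULL, NULL, NULL, NULL)

LEFT JOIN keeps every row from `bins`; unmatched rows get NULL for `items`'s columns.
Matching on t1.bin_id = t2.bin_id. A NULL in a compared column never satisfies the condition.
Matched pairs: 2; unmatched t1 rows kept: 6.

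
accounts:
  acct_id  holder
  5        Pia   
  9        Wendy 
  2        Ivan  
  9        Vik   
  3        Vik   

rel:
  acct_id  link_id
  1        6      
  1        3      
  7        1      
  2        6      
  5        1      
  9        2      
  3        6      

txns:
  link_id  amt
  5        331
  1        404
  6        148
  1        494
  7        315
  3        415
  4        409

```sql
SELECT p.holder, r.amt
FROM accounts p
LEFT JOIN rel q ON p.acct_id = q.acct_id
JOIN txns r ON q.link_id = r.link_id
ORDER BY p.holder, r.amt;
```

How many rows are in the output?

4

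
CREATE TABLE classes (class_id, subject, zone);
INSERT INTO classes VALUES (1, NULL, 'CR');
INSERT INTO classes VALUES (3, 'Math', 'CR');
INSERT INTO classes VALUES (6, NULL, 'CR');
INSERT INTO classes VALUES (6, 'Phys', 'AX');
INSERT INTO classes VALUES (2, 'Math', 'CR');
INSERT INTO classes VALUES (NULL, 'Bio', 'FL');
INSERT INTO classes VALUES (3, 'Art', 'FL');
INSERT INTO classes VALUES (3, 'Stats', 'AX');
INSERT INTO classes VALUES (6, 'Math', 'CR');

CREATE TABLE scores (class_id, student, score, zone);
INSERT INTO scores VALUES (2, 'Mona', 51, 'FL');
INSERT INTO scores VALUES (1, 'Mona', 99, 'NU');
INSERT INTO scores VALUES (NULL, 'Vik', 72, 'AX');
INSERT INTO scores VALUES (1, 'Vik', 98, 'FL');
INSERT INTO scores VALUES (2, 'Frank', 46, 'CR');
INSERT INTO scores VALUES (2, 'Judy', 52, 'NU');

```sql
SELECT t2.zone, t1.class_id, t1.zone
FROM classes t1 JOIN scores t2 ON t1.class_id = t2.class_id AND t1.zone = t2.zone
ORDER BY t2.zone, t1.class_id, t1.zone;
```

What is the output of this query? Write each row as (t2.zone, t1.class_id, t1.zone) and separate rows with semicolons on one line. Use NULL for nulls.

INNER JOIN keeps only pairs where the ON condition holds.
Matching on t1.class_id = t2.class_id AND t1.zone = t2.zone. A NULL in a compared column never satisfies the condition.
- t1[0] class_id=1, zone=CR → no match; dropped.
- t1[1] class_id=3, zone=CR → no match; dropped.
- t1[2] class_id=6, zone=CR → no match; dropped.
- t1[3] class_id=6, zone=AX → no match; dropped.
- t1[4] class_id=2, zone=CR → 1 match(es) in t2 → 1 row(s).
- t1[5] class_id=NULL, zone=FL → no match; dropped.
- t1[6] class_id=3, zone=FL → no match; dropped.
- t1[7] class_id=3, zone=AX → no match; dropped.
- t1[8] class_id=6, zone=CR → no match; dropped.
After projecting and ordering:
t2.zone | t1.class_id | t1.zone
CR | 2 | CR

(CR, 2, CR)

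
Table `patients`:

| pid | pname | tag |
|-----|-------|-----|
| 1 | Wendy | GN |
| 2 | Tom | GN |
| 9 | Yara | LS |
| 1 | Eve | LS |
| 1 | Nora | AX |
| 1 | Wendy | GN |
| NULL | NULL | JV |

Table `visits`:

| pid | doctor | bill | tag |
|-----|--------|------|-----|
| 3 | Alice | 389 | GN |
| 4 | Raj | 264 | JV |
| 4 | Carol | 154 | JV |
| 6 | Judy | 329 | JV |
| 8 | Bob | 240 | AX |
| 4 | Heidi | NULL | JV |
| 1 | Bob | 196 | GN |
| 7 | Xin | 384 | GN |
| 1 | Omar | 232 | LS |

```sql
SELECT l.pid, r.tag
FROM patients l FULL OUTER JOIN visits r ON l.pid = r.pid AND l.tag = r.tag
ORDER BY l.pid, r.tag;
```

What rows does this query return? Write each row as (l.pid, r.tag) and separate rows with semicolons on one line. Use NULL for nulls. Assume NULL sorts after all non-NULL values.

(1, GN); (1, GN); (1, LS); (1, NULL); (2, NULL); (9, NULL); (NULL, AX); (NULL, GN); (NULL, GN); (NULL, JV); (NULL, JV); (NULL, JV); (NULL, JV); (NULL, NULL)

FULL OUTER JOIN keeps every row from both sides; unmatched rows get NULL for the other side's columns.
Matching on l.pid = r.pid AND l.tag = r.tag. A NULL in a compared column never satisfies the condition.
- l (pid=1, tag=GN) pairs with 1 row(s) of r.
- l (pid=2, tag=GN) has no partner → padded with NULL.
- l (pid=9, tag=LS) has no partner → padded with NULL.
- l (pid=1, tag=LS) pairs with 1 row(s) of r.
- l (pid=1, tag=AX) has no partner → padded with NULL.
- l (pid=1, tag=GN) pairs with 1 row(s) of r.
- l (pid=NULL, tag=JV) has no partner → padded with NULL.
- 7 row(s) from r found no l partner → padded with NULL.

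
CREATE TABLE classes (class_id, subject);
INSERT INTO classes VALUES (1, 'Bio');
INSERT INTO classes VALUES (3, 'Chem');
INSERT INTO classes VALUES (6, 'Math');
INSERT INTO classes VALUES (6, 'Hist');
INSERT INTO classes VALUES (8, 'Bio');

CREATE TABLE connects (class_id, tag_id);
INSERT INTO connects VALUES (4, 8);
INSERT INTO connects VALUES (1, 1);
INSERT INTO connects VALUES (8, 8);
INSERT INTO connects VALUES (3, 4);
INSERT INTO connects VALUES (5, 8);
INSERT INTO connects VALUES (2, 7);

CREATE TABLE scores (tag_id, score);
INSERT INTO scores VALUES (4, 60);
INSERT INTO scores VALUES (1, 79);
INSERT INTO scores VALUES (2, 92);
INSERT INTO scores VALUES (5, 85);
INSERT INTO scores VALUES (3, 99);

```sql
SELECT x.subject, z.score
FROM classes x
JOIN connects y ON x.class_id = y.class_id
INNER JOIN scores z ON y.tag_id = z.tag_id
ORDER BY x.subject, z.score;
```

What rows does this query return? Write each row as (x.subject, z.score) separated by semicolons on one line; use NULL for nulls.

Evaluate left to right. First `classes x INNER JOIN connects y` on class_id: 3 row(s).
Then INNER JOIN `scores z` on tag_id: keep only rows whose y.tag_id appears in z.

(Bio, 79); (Chem, 60)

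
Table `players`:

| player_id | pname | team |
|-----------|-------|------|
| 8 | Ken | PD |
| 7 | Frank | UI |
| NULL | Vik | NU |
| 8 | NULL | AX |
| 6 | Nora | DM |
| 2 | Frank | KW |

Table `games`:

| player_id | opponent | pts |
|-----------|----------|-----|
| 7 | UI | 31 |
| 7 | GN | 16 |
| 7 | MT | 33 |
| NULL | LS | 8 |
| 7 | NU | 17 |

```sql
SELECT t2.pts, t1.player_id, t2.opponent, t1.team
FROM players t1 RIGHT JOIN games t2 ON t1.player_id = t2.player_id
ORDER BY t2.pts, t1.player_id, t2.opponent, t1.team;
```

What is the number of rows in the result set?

RIGHT JOIN keeps every row from `games`; unmatched rows get NULL for `players`'s columns.
Matching on t1.player_id = t2.player_id. A NULL in a compared column never satisfies the condition.
Matched pairs: 4; unmatched t2 rows kept: 1.
Total: 4 matched + 1 padded = 5 rows.

5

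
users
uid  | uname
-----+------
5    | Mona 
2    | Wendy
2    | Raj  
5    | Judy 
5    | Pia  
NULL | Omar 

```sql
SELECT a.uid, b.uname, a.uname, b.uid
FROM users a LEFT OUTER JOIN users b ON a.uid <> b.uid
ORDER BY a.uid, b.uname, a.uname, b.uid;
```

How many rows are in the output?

13

LEFT JOIN keeps every row from `users a`; unmatched rows get NULL for `users b`'s columns.
Matching on a.uid <> b.uid. A NULL in a compared column never satisfies the condition.
Matched pairs: 12; unmatched a rows kept: 1.
Total: 12 matched + 1 padded = 13 rows.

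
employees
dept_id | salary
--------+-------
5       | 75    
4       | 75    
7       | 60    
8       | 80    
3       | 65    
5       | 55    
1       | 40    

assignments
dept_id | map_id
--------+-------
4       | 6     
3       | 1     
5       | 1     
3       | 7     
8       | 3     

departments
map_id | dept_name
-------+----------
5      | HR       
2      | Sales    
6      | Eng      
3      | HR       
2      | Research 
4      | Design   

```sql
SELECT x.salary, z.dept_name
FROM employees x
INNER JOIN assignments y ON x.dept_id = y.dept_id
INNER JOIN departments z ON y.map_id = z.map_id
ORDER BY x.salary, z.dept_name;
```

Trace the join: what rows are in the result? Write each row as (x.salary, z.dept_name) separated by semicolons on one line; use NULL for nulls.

Step 1 — x INNER JOIN y on dept_id → 6 row(s).
Then INNER JOIN `departments z` on map_id: keep only rows whose y.map_id appears in z.

(75, Eng); (80, HR)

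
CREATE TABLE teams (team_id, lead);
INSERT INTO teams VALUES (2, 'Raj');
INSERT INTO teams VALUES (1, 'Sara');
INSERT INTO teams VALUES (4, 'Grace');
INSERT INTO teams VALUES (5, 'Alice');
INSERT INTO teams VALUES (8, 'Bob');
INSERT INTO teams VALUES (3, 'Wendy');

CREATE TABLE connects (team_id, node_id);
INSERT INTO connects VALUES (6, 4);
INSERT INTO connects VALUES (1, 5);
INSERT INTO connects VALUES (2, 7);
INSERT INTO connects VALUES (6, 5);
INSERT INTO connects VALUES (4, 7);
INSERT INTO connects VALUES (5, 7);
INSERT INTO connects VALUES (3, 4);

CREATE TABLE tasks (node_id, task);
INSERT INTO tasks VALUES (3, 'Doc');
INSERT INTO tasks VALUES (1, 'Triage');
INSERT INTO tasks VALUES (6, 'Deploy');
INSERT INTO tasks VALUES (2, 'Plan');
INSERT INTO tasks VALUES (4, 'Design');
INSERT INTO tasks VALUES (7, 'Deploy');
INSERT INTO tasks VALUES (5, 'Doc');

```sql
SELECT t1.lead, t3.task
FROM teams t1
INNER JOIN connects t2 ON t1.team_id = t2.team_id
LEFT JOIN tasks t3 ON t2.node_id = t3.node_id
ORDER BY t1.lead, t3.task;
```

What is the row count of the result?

Evaluate left to right. First `teams t1 INNER JOIN connects t2` on team_id: 5 row(s).
Then LEFT JOIN `tasks t3` on node_id: each of those 5 rows is kept; rows whose t2.node_id has no match in t3 get NULL for t3's columns.
Result: 5 row(s).

5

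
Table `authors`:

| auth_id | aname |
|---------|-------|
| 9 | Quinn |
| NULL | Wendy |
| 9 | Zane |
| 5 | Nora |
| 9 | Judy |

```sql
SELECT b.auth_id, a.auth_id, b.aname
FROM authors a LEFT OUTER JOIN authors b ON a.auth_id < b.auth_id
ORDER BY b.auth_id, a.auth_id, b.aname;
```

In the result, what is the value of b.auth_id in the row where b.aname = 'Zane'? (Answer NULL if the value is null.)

9

LEFT JOIN keeps every row from `authors a`; unmatched rows get NULL for `authors b`'s columns.
Matching on a.auth_id < b.auth_id. A NULL in a compared column never satisfies the condition.
Matched pairs: 3; unmatched a rows kept: 4.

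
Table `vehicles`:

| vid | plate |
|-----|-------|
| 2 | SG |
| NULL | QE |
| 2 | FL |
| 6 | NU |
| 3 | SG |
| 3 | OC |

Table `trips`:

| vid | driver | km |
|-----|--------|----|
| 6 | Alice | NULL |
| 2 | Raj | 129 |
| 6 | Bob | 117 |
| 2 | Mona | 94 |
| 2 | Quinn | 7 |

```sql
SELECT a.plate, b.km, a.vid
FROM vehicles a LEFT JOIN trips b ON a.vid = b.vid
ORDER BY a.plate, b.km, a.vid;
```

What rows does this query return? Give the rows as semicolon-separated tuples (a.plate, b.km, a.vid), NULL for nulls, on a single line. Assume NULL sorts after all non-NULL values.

(FL, 7, 2); (FL, 94, 2); (FL, 129, 2); (NU, 117, 6); (NU, NULL, 6); (OC, NULL, 3); (QE, NULL, NULL); (SG, 7, 2); (SG, 94, 2); (SG, 129, 2); (SG, NULL, 3)

LEFT JOIN keeps every row from `vehicles`; unmatched rows get NULL for `trips`'s columns.
Matching on a.vid = b.vid. A NULL in a compared column never satisfies the condition.
- vid=2: 3 matching b row(s), so 3 row(s) emitted.
- vid=NULL: no b row matches, row kept with b columns NULL.
- vid=2: 3 matching b row(s), so 3 row(s) emitted.
- vid=6: 2 matching b row(s), so 2 row(s) emitted.
- vid=3: no b row matches, row kept with b columns NULL.
- vid=3: no b row matches, row kept with b columns NULL.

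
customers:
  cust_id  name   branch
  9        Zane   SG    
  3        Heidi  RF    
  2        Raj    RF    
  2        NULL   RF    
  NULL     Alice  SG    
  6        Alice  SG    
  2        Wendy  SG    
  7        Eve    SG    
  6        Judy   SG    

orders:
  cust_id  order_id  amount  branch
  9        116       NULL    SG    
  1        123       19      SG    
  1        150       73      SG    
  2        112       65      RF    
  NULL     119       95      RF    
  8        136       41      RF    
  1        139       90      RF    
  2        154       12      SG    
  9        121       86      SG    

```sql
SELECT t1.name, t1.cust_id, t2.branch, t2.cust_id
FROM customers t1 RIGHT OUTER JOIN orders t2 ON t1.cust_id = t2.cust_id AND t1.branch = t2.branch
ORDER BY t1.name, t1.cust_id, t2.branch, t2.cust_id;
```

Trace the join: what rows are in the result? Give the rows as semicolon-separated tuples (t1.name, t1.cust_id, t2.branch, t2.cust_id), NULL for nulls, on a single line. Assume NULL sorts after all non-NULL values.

(Raj, 2, RF, 2); (Wendy, 2, SG, 2); (Zane, 9, SG, 9); (Zane, 9, SG, 9); (NULL, 2, RF, 2); (NULL, NULL, RF, 1); (NULL, NULL, RF, 8); (NULL, NULL, RF, NULL); (NULL, NULL, SG, 1); (NULL, NULL, SG, 1)

RIGHT JOIN keeps every row from `orders`; unmatched rows get NULL for `customers`'s columns.
Matching on t1.cust_id = t2.cust_id AND t1.branch = t2.branch. A NULL in a compared column never satisfies the condition.
- t1[0] cust_id=9, branch=SG → 2 match(es) in t2 → 2 row(s).
- t1[1] cust_id=3, branch=RF → no match.
- t1[2] cust_id=2, branch=RF → 1 match(es) in t2 → 1 row(s).
- t1[3] cust_id=2, branch=RF → 1 match(es) in t2 → 1 row(s).
- t1[4] cust_id=NULL, branch=SG → no match.
- t1[5] cust_id=6, branch=SG → no match.
- t1[6] cust_id=2, branch=SG → 1 match(es) in t2 → 1 row(s).
- t1[7] cust_id=7, branch=SG → no match.
- t1[8] cust_id=6, branch=SG → no match.
- 5 row(s) from t2 found no t1 partner → padded with NULL.
After projecting and ordering:
t1.name | t1.cust_id | t2.branch | t2.cust_id
Raj | 2 | RF | 2
Wendy | 2 | SG | 2
Zane | 9 | SG | 9
Zane | 9 | SG | 9
NULL | 2 | RF | 2
NULL | NULL | RF | 1
NULL | NULL | RF | 8
NULL | NULL | RF | NULL
NULL | NULL | SG | 1
NULL | NULL | SG | 1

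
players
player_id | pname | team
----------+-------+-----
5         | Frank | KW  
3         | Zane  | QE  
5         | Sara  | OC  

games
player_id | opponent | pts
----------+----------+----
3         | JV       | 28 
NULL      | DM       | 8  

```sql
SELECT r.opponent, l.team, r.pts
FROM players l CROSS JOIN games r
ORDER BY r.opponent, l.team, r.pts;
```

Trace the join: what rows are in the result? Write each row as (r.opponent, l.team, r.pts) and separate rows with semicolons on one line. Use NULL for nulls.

(DM, KW, 8); (DM, OC, 8); (DM, QE, 8); (JV, KW, 28); (JV, OC, 28); (JV, QE, 28)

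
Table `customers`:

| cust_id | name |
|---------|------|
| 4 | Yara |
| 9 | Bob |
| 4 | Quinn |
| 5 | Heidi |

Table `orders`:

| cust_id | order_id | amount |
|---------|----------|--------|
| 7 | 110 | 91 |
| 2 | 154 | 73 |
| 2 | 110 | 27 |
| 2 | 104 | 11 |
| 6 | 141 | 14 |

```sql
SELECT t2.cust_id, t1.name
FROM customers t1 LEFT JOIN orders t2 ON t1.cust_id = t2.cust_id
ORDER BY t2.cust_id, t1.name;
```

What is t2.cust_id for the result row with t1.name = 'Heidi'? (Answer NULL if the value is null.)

NULL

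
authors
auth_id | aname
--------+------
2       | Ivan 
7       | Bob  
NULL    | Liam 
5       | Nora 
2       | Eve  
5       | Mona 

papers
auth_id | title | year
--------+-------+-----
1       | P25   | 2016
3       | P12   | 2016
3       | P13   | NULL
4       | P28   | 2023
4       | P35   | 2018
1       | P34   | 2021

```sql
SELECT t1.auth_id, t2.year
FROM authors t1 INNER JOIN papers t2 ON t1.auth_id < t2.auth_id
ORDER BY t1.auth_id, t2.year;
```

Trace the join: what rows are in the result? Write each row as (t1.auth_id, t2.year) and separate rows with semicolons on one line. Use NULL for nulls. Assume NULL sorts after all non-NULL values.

INNER JOIN keeps only pairs where the ON condition holds.
Matching on t1.auth_id < t2.auth_id. A NULL in a compared column never satisfies the condition.
Matched pairs: 8.

(2, 2016); (2, 2016); (2, 2018); (2, 2018); (2, 2023); (2, 2023); (2, NULL); (2, NULL)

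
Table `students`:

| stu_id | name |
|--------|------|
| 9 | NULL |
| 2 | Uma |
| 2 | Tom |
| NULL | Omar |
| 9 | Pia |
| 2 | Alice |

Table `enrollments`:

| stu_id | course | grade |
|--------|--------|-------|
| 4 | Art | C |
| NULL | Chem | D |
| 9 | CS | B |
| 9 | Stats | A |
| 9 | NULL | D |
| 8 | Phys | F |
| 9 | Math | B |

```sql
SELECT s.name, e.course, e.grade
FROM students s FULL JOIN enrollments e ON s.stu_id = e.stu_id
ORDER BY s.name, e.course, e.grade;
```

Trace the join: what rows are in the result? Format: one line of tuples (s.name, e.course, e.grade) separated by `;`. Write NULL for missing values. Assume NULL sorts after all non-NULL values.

FULL OUTER JOIN keeps every row from both sides; unmatched rows get NULL for the other side's columns.
Matching on s.stu_id = e.stu_id. A NULL in a compared column never satisfies the condition.
- s row (stu_id=9): matches 4 e row(s) → 4 output row(s).
- s row (stu_id=2): no match → kept, e columns NULL.
- s row (stu_id=2): no match → kept, e columns NULL.
- s row (stu_id=NULL): no match → kept, e columns NULL.
- s row (stu_id=9): matches 4 e row(s) → 4 output row(s).
- s row (stu_id=2): no match → kept, e columns NULL.
- plus 3 unmatched e row(s), each kept with NULL s columns.

(Alice, NULL, NULL); (Omar, NULL, NULL); (Pia, CS, B); (Pia, Math, B); (Pia, Stats, A); (Pia, NULL, D); (Tom, NULL, NULL); (Uma, NULL, NULL); (NULL, Art, C); (NULL, CS, B); (NULL, Chem, D); (NULL, Math, B); (NULL, Phys, F); (NULL, Stats, A); (NULL, NULL, D)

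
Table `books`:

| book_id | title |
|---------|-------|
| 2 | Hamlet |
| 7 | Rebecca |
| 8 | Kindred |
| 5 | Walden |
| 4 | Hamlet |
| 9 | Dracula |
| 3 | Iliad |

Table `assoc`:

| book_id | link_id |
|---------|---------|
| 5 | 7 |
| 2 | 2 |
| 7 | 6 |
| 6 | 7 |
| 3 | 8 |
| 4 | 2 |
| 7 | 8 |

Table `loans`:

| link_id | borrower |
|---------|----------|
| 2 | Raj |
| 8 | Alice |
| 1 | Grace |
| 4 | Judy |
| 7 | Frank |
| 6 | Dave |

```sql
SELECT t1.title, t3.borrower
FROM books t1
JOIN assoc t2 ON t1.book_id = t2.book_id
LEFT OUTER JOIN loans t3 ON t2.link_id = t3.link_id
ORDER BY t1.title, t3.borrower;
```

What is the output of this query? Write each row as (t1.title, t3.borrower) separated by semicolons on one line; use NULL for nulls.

Step 1 — t1 INNER JOIN t2 on book_id → 6 row(s).
Then LEFT JOIN `loans t3` on link_id: each of those 6 rows is kept; rows whose t2.link_id has no match in t3 get NULL for t3's columns.

(Hamlet, Raj); (Hamlet, Raj); (Iliad, Alice); (Rebecca, Alice); (Rebecca, Dave); (Walden, Frank)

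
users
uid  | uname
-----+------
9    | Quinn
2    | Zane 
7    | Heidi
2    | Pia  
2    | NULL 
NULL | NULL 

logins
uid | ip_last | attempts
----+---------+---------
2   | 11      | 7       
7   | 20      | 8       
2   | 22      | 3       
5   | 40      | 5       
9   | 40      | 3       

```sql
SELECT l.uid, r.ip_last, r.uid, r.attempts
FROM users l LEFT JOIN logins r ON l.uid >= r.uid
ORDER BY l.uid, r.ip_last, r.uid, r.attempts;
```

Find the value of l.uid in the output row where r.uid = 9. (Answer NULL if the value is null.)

9

LEFT JOIN keeps every row from `users`; unmatched rows get NULL for `logins`'s columns.
Matching on l.uid >= r.uid. A NULL in a compared column never satisfies the condition.
- l row (uid=9): matches 5 r row(s) → 5 output row(s).
- l row (uid=2): matches 2 r row(s) → 2 output row(s).
- l row (uid=7): matches 4 r row(s) → 4 output row(s).
- l row (uid=2): matches 2 r row(s) → 2 output row(s).
- l row (uid=2): matches 2 r row(s) → 2 output row(s).
- l row (uid=NULL): no match → kept, r columns NULL.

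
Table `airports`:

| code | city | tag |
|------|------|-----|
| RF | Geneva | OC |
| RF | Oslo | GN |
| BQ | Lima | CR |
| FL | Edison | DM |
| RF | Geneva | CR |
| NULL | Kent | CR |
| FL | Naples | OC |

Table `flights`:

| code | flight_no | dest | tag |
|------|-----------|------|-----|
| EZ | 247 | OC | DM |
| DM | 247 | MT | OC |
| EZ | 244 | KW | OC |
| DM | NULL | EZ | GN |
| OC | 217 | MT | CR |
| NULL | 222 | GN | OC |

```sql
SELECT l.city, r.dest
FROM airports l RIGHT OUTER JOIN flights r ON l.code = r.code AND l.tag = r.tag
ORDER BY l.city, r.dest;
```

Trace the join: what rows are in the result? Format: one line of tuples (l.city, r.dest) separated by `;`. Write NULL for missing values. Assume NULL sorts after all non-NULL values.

(NULL, EZ); (NULL, GN); (NULL, KW); (NULL, MT); (NULL, MT); (NULL, OC)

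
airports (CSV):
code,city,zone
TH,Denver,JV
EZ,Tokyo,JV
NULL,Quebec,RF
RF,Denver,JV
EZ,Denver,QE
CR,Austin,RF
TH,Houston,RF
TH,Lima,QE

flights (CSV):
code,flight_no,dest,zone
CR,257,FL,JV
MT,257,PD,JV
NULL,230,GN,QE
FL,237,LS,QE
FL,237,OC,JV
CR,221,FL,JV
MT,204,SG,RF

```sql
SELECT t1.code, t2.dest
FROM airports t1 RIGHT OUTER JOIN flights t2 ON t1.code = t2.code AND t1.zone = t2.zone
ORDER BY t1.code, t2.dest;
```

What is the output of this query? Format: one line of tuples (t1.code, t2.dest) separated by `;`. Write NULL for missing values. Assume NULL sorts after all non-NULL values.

(NULL, FL); (NULL, FL); (NULL, GN); (NULL, LS); (NULL, OC); (NULL, PD); (NULL, SG)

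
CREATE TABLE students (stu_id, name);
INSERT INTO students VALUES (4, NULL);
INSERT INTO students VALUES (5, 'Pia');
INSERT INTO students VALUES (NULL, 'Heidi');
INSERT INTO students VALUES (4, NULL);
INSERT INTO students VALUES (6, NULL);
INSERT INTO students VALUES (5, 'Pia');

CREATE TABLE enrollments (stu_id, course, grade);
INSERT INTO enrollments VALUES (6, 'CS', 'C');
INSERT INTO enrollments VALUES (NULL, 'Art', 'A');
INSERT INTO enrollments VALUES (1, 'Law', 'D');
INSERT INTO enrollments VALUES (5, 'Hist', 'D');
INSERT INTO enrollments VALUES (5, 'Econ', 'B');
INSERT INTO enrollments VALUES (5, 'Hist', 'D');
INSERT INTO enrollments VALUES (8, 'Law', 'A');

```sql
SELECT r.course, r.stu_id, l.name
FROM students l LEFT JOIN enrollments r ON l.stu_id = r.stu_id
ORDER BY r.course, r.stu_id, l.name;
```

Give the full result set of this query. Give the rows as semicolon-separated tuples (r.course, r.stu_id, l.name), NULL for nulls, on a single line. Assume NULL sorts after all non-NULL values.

(CS, 6, NULL); (Econ, 5, Pia); (Econ, 5, Pia); (Hist, 5, Pia); (Hist, 5, Pia); (Hist, 5, Pia); (Hist, 5, Pia); (NULL, NULL, Heidi); (NULL, NULL, NULL); (NULL, NULL, NULL)

LEFT JOIN keeps every row from `students`; unmatched rows get NULL for `enrollments`'s columns.
Matching on l.stu_id = r.stu_id. A NULL in a compared column never satisfies the condition.
- l row (stu_id=4): no match → kept, r columns NULL.
- l row (stu_id=5): matches 3 r row(s) → 3 output row(s).
- l row (stu_id=NULL): no match → kept, r columns NULL.
- l row (stu_id=4): no match → kept, r columns NULL.
- l row (stu_id=6): matches 1 r row(s) → 1 output row(s).
- l row (stu_id=5): matches 3 r row(s) → 3 output row(s).
After projecting and ordering:
r.course | r.stu_id | l.name
CS | 6 | NULL
Econ | 5 | Pia
Econ | 5 | Pia
Hist | 5 | Pia
Hist | 5 | Pia
Hist | 5 | Pia
Hist | 5 | Pia
NULL | NULL | Heidi
NULL | NULL | NULL
NULL | NULL | NULL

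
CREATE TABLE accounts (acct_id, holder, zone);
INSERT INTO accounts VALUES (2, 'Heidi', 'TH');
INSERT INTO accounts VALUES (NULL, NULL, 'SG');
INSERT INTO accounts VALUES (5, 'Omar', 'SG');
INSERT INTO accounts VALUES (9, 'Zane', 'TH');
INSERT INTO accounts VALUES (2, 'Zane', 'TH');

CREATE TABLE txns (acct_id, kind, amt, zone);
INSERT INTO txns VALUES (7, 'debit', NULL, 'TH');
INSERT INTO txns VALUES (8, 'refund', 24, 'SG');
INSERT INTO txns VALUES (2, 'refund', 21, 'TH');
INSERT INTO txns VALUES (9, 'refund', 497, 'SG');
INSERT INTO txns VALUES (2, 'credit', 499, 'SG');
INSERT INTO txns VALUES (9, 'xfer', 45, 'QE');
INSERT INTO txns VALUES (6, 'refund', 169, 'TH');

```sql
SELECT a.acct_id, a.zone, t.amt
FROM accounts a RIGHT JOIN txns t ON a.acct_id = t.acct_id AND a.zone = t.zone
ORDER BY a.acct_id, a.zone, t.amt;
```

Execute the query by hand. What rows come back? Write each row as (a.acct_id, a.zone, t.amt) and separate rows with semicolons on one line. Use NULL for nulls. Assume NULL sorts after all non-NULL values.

(2, TH, 21); (2, TH, 21); (NULL, NULL, 24); (NULL, NULL, 45); (NULL, NULL, 169); (NULL, NULL, 497); (NULL, NULL, 499); (NULL, NULL, NULL)

RIGHT JOIN keeps every row from `txns`; unmatched rows get NULL for `accounts`'s columns.
Matching on a.acct_id = t.acct_id AND a.zone = t.zone. A NULL in a compared column never satisfies the condition.
- a (acct_id=2, zone=TH) pairs with 1 row(s) of t.
- a (acct_id=NULL, zone=SG) has no partner in t.
- a (acct_id=5, zone=SG) has no partner in t.
- a (acct_id=9, zone=TH) has no partner in t.
- a (acct_id=2, zone=TH) pairs with 1 row(s) of t.
- plus 6 unmatched t row(s), each kept with NULL a columns.
After projecting and ordering:
a.acct_id | a.zone | t.amt
2 | TH | 21
2 | TH | 21
NULL | NULL | 24
NULL | NULL | 45
NULL | NULL | 169
NULL | NULL | 497
NULL | NULL | 499
NULL | NULL | NULL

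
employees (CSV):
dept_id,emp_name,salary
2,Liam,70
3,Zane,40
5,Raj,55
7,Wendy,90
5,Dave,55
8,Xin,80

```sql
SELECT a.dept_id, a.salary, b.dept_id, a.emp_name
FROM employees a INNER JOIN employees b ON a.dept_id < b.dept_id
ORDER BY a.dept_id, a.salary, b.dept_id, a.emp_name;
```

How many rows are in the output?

INNER JOIN keeps only pairs where the ON condition holds.
Matching on a.dept_id < b.dept_id.
- a[0] dept_id=2 → 5 match(es) in b → 5 row(s).
- a[1] dept_id=3 → 4 match(es) in b → 4 row(s).
- a[2] dept_id=5 → 2 match(es) in b → 2 row(s).
- a[3] dept_id=7 → 1 match(es) in b → 1 row(s).
- a[4] dept_id=5 → 2 match(es) in b → 2 row(s).
- a[5] dept_id=8 → no match; dropped.
Total: 14 rows.

14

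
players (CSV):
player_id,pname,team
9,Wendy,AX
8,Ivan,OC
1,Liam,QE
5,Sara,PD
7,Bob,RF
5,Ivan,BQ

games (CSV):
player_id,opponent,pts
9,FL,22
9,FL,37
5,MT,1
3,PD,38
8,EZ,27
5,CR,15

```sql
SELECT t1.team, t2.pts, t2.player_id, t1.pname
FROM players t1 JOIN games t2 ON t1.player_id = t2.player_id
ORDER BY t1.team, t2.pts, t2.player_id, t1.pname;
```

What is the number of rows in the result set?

INNER JOIN keeps only pairs where the ON condition holds.
Matching on t1.player_id = t2.player_id.
Matched pairs: 7.
Total: 7 rows.

7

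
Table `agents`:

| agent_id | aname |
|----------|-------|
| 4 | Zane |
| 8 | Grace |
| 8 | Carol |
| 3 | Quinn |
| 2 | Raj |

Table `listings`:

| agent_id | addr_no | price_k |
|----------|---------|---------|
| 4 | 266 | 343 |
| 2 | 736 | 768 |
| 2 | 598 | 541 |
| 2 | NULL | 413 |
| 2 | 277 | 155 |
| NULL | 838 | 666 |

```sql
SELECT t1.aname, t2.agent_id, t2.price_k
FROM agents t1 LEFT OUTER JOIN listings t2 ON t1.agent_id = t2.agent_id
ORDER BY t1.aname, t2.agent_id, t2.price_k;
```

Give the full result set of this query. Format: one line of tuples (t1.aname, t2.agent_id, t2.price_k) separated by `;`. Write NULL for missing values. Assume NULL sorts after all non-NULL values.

(Carol, NULL, NULL); (Grace, NULL, NULL); (Quinn, NULL, NULL); (Raj, 2, 155); (Raj, 2, 413); (Raj, 2, 541); (Raj, 2, 768); (Zane, 4, 343)

LEFT JOIN keeps every row from `agents`; unmatched rows get NULL for `listings`'s columns.
Matching on t1.agent_id = t2.agent_id. A NULL in a compared column never satisfies the condition.
- t1[0] agent_id=4 → 1 match(es) in t2 → 1 row(s).
- t1[1] agent_id=8 → no match; kept with NULLs on the t2 side.
- t1[2] agent_id=8 → no match; kept with NULLs on the t2 side.
- t1[3] agent_id=3 → no match; kept with NULLs on the t2 side.
- t1[4] agent_id=2 → 4 match(es) in t2 → 4 row(s).
After projecting and ordering:
t1.aname | t2.agent_id | t2.price_k
Carol | NULL | NULL
Grace | NULL | NULL
Quinn | NULL | NULL
Raj | 2 | 155
Raj | 2 | 413
Raj | 2 | 541
Raj | 2 | 768
Zane | 4 | 343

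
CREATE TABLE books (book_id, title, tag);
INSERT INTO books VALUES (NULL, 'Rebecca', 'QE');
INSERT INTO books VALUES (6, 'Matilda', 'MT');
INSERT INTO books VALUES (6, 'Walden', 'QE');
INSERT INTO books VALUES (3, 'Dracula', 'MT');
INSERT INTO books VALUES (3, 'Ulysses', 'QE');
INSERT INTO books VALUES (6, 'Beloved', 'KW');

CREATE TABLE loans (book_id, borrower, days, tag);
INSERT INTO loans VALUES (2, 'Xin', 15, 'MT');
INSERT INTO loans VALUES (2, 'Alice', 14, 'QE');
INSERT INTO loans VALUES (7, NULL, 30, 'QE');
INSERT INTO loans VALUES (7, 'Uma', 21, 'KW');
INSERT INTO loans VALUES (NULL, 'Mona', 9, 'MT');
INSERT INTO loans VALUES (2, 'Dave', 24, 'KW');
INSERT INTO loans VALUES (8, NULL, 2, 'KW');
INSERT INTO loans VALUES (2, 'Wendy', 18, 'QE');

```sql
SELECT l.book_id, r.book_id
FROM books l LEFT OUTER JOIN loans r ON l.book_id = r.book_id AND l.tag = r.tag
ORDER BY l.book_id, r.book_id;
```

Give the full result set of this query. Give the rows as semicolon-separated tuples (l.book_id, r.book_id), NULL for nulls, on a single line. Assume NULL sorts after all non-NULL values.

(3, NULL); (3, NULL); (6, NULL); (6, NULL); (6, NULL); (NULL, NULL)

LEFT JOIN keeps every row from `books`; unmatched rows get NULL for `loans`'s columns.
Matching on l.book_id = r.book_id AND l.tag = r.tag. A NULL in a compared column never satisfies the condition.
- l (book_id=NULL, tag=QE) has no partner → padded with NULL.
- l (book_id=6, tag=MT) has no partner → padded with NULL.
- l (book_id=6, tag=QE) has no partner → padded with NULL.
- l (book_id=3, tag=MT) has no partner → padded with NULL.
- l (book_id=3, tag=QE) has no partner → padded with NULL.
- l (book_id=6, tag=KW) has no partner → padded with NULL.
After projecting and ordering:
l.book_id | r.book_id
3 | NULL
3 | NULL
6 | NULL
6 | NULL
6 | NULL
NULL | NULL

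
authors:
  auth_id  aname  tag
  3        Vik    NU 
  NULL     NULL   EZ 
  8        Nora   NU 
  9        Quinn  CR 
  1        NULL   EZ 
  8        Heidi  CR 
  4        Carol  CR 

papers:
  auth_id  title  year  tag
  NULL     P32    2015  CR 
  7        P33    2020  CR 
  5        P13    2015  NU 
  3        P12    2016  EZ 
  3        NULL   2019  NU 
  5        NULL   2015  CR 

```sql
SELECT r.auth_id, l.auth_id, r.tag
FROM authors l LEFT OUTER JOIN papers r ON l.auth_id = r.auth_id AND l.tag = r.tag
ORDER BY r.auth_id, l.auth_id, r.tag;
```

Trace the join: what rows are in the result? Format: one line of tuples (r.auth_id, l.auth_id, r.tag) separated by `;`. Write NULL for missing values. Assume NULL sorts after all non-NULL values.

(3, 3, NU); (NULL, 1, NULL); (NULL, 4, NULL); (NULL, 8, NULL); (NULL, 8, NULL); (NULL, 9, NULL); (NULL, NULL, NULL)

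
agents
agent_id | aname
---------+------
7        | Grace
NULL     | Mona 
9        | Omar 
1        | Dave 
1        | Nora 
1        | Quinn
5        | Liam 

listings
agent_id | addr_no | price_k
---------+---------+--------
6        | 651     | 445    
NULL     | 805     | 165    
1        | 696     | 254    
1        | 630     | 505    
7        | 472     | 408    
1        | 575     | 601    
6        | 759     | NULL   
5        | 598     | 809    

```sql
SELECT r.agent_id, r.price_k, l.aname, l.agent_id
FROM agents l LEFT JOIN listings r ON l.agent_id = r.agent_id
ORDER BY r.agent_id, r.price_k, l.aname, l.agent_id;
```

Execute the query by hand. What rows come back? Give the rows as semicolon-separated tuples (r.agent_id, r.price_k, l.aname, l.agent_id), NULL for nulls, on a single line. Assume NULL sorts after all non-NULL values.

LEFT JOIN keeps every row from `agents`; unmatched rows get NULL for `listings`'s columns.
Matching on l.agent_id = r.agent_id. A NULL in a compared column never satisfies the condition.
Matched pairs: 11; unmatched l rows kept: 2.

(1, 254, Dave, 1); (1, 254, Nora, 1); (1, 254, Quinn, 1); (1, 505, Dave, 1); (1, 505, Nora, 1); (1, 505, Quinn, 1); (1, 601, Dave, 1); (1, 601, Nora, 1); (1, 601, Quinn, 1); (5, 809, Liam, 5); (7, 408, Grace, 7); (NULL, NULL, Mona, NULL); (NULL, NULL, Omar, 9)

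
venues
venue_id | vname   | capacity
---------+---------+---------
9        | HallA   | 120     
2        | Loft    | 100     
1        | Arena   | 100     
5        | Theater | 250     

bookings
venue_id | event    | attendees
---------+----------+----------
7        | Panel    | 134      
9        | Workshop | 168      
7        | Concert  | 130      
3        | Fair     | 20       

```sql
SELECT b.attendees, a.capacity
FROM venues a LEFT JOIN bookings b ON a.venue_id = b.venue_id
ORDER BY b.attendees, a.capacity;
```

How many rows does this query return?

LEFT JOIN keeps every row from `venues`; unmatched rows get NULL for `bookings`'s columns.
Matching on a.venue_id = b.venue_id.
- a (venue_id=9) pairs with 1 row(s) of b.
- a (venue_id=2) has no partner → padded with NULL.
- a (venue_id=1) has no partner → padded with NULL.
- a (venue_id=5) has no partner → padded with NULL.
Total: 1 matched + 3 padded = 4 rows.

4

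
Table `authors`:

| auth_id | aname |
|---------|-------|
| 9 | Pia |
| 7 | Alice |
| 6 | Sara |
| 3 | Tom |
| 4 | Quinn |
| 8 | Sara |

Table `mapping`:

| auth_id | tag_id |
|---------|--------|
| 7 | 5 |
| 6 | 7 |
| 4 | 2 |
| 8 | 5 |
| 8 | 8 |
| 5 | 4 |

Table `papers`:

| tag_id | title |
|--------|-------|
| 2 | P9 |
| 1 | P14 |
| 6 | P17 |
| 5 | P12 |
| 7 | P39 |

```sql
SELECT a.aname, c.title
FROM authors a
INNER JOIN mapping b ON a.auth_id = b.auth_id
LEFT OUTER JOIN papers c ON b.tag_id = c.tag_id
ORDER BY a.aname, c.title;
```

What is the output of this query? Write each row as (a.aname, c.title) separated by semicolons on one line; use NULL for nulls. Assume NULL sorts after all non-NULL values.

Evaluate left to right. First `authors a INNER JOIN mapping b` on auth_id: 5 row(s).
Then LEFT JOIN `papers c` on tag_id: each of those 5 rows is kept; rows whose b.tag_id has no match in c get NULL for c's columns.

(Alice, P12); (Quinn, P9); (Sara, P12); (Sara, P39); (Sara, NULL)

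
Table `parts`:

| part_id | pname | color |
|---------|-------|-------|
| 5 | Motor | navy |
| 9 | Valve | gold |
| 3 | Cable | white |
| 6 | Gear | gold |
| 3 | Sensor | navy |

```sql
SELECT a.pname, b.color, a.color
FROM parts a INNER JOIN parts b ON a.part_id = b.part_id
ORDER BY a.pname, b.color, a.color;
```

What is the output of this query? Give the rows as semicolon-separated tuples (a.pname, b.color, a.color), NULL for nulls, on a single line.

INNER JOIN keeps only pairs where the ON condition holds.
Matching on a.part_id = b.part_id.
- a (part_id=5) pairs with 1 row(s) of b.
- a (part_id=9) pairs with 1 row(s) of b.
- a (part_id=3) pairs with 2 row(s) of b.
- a (part_id=6) pairs with 1 row(s) of b.
- a (part_id=3) pairs with 2 row(s) of b.
After projecting and ordering:
a.pname | b.color | a.color
Cable | navy | white
Cable | white | white
Gear | gold | gold
Motor | navy | navy
Sensor | navy | navy
Sensor | white | navy
Valve | gold | gold

(Cable, navy, white); (Cable, white, white); (Gear, gold, gold); (Motor, navy, navy); (Sensor, navy, navy); (Sensor, white, navy); (Valve, gold, gold)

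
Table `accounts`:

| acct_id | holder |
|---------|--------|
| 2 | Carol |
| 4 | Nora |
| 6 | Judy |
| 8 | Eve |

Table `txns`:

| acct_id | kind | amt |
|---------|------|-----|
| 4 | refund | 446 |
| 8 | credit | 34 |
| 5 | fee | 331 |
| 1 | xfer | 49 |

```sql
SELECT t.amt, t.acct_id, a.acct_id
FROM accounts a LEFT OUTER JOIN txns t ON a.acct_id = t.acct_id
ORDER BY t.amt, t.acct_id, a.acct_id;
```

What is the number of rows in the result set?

LEFT JOIN keeps every row from `accounts`; unmatched rows get NULL for `txns`'s columns.
Matching on a.acct_id = t.acct_id.
Matched pairs: 2; unmatched a rows kept: 2.
Total: 2 matched + 2 padded = 4 rows.

4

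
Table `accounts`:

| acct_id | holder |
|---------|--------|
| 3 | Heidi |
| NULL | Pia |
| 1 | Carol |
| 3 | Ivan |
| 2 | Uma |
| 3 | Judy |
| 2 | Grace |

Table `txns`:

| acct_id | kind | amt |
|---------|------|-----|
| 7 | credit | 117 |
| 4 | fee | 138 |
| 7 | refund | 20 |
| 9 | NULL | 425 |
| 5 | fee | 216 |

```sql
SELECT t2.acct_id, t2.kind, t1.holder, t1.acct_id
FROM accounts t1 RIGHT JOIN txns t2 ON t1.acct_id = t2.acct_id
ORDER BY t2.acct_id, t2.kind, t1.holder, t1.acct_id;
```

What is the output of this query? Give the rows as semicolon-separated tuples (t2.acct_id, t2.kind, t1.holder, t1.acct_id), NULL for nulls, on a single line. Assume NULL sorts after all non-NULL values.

RIGHT JOIN keeps every row from `txns`; unmatched rows get NULL for `accounts`'s columns.
Matching on t1.acct_id = t2.acct_id. A NULL in a compared column never satisfies the condition.
- t1 (acct_id=3) has no partner in t2.
- t1 (acct_id=NULL) has no partner in t2.
- t1 (acct_id=1) has no partner in t2.
- t1 (acct_id=3) has no partner in t2.
- t1 (acct_id=2) has no partner in t2.
- t1 (acct_id=3) has no partner in t2.
- t1 (acct_id=2) has no partner in t2.
- 5 row(s) from t2 found no t1 partner → padded with NULL.
After projecting and ordering:
t2.acct_id | t2.kind | t1.holder | t1.acct_id
4 | fee | NULL | NULL
5 | fee | NULL | NULL
7 | credit | NULL | NULL
7 | refund | NULL | NULL
9 | NULL | NULL | NULL

(4, fee, NULL, NULL); (5, fee, NULL, NULL); (7, credit, NULL, NULL); (7, refund, NULL, NULL); (9, NULL, NULL, NULL)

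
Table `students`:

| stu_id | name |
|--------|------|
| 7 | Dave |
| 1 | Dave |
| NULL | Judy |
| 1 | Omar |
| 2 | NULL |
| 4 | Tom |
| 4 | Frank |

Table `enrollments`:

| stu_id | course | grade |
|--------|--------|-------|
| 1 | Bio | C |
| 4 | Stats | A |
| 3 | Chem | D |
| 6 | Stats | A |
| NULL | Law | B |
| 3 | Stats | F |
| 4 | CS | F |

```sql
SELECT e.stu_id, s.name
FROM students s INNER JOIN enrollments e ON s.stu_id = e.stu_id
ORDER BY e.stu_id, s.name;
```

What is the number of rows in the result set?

INNER JOIN keeps only pairs where the ON condition holds.
Matching on s.stu_id = e.stu_id. A NULL in a compared column never satisfies the condition.
Matched pairs: 6.
Total: 6 rows.

6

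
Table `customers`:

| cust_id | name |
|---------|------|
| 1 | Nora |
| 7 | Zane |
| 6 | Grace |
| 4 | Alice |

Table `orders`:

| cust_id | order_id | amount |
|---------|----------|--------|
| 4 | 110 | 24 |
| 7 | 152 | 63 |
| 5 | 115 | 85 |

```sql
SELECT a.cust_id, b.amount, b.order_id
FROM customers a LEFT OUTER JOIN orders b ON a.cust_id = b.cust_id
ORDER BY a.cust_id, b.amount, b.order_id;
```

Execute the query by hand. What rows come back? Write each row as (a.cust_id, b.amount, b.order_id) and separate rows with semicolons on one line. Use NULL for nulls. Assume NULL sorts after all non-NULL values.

(1, NULL, NULL); (4, 24, 110); (6, NULL, NULL); (7, 63, 152)

LEFT JOIN keeps every row from `customers`; unmatched rows get NULL for `orders`'s columns.
Matching on a.cust_id = b.cust_id.
Matched pairs: 2; unmatched a rows kept: 2.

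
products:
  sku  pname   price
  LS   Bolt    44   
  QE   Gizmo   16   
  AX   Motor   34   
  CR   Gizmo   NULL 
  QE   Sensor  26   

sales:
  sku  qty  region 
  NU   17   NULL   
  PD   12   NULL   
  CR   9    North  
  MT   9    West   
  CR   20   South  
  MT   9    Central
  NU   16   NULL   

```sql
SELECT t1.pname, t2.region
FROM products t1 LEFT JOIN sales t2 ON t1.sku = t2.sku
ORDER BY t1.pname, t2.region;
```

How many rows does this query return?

6

LEFT JOIN keeps every row from `products`; unmatched rows get NULL for `sales`'s columns.
Matching on t1.sku = t2.sku.
Matched pairs: 2; unmatched t1 rows kept: 4.
Total: 2 matched + 4 padded = 6 rows.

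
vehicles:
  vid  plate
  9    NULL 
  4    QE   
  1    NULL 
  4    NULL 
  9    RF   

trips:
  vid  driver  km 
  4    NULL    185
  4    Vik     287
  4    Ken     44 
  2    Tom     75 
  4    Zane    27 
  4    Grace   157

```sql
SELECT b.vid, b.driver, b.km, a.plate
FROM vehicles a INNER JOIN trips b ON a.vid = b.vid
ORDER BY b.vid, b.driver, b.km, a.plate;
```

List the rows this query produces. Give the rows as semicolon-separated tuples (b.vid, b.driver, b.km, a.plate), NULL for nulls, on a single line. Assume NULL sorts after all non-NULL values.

INNER JOIN keeps only pairs where the ON condition holds.
Matching on a.vid = b.vid.
- a (vid=9) has no partner → excluded.
- a (vid=4) pairs with 5 row(s) of b.
- a (vid=1) has no partner → excluded.
- a (vid=4) pairs with 5 row(s) of b.
- a (vid=9) has no partner → excluded.
After projecting and ordering:
b.vid | b.driver | b.km | a.plate
4 | Grace | 157 | QE
4 | Grace | 157 | NULL
4 | Ken | 44 | QE
4 | Ken | 44 | NULL
4 | Vik | 287 | QE
4 | Vik | 287 | NULL
4 | Zane | 27 | QE
4 | Zane | 27 | NULL
4 | NULL | 185 | QE
4 | NULL | 185 | NULL

(4, Grace, 157, QE); (4, Grace, 157, NULL); (4, Ken, 44, QE); (4, Ken, 44, NULL); (4, Vik, 287, QE); (4, Vik, 287, NULL); (4, Zane, 27, QE); (4, Zane, 27, NULL); (4, NULL, 185, QE); (4, NULL, 185, NULL)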